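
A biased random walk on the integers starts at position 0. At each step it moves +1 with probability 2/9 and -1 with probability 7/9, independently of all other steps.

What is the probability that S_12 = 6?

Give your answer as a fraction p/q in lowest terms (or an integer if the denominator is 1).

Answer: 38635520/282429536481

Derivation:
To reach position 6 after 12 steps: need 9 steps of +1 and 3 steps of -1.
Number of such sequences: C(12,9) = 220
Each has probability (2/9)^9 · (7/9)^3 = 175616/282429536481
P = 220 · 175616/282429536481 = 38635520/282429536481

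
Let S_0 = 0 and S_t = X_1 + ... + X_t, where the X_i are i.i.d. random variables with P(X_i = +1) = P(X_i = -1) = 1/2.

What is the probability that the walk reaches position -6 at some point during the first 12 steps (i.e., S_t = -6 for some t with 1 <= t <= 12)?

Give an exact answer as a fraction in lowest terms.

Count via complement. Let g(t,s) = #length-t paths at position s with S_1..S_t all ≠ -6.
g(t,s) = g(t-1,s-1) + g(t-1,s+1) for s ≠ -6; g(t,-6) = 0.
t=0: g(0,0)=1
t=1: g(1,-1)=1 g(1,1)=1
t=2: g(2,-2)=1 g(2,0)=2 g(2,2)=1
t=3: g(3,-3)=1 g(3,-1)=3 g(3,1)=3 g(3,3)=1
t=4: g(4,-4)=1 g(4,-2)=4 g(4,0)=6 g(4,2)=4 g(4,4)=1
t=5: g(5,-5)=1 g(5,-3)=5 g(5,-1)=10 g(5,1)=10 g(5,3)=5 g(5,5)=1
t=6: g(6,-4)=6 g(6,-2)=15 g(6,0)=20 g(6,2)=15 g(6,4)=6 g(6,6)=1
t=7: g(7,-5)=6 g(7,-3)=21 g(7,-1)=35 g(7,1)=35 g(7,3)=21 g(7,5)=7 g(7,7)=1
t=8: g(8,-4)=27 g(8,-2)=56 g(8,0)=70 g(8,2)=56 g(8,4)=28 g(8,6)=8 g(8,8)=1
t=9: g(9,-5)=27 g(9,-3)=83 g(9,-1)=126 g(9,1)=126 g(9,3)=84 g(9,5)=36 g(9,7)=9 g(9,9)=1
t=10: g(10,-4)=110 g(10,-2)=209 g(10,0)=252 g(10,2)=210 g(10,4)=120 g(10,6)=45 g(10,8)=10 g(10,10)=1
t=11: g(11,-5)=110 g(11,-3)=319 g(11,-1)=461 g(11,1)=462 g(11,3)=330 g(11,5)=165 g(11,7)=55 g(11,9)=11 g(11,11)=1
t=12: g(12,-4)=429 g(12,-2)=780 g(12,0)=923 g(12,2)=792 g(12,4)=495 g(12,6)=220 g(12,8)=66 g(12,10)=12 g(12,12)=1
Paths never hitting -6: Σ_s g(12,s) = 3718
Paths hitting -6: 2^12 - 3718 = 378
P = 378/4096 = 189/2048

Answer: 189/2048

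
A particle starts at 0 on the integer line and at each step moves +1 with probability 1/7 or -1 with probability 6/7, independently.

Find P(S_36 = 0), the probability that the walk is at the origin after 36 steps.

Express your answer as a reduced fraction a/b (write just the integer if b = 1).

To be at 0 after 36 steps: need exactly 18 steps of +1 and 18 of -1.
Number of such sequences: C(36,18) = 9075135300
Each has probability (1/7)^18 · (6/7)^18 = 101559956668416/2651730845859653471779023381601
P = 9075135300 · 101559956668416/2651730845859653471779023381601 = 131667192546858919526400/378818692265664781682717625943

Answer: 131667192546858919526400/378818692265664781682717625943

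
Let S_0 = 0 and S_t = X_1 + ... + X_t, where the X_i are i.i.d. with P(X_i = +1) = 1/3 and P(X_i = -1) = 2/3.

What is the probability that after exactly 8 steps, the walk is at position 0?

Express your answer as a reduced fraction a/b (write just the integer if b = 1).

To be at 0 after 8 steps: need exactly 4 steps of +1 and 4 of -1.
Number of such sequences: C(8,4) = 70
Each has probability (1/3)^4 · (2/3)^4 = 16/6561
P = 70 · 16/6561 = 1120/6561

Answer: 1120/6561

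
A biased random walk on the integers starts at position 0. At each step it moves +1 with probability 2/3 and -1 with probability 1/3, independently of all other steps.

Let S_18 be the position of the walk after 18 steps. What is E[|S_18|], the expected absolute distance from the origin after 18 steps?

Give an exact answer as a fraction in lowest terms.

Answer: 269079674/43046721

Derivation:
S_18 takes values m ≡ 0 (mod 2) with |m| ≤ 18; P(S_18=m) = C(18,(18+m)/2) · (2/3)^((18+m)/2) · (1/3)^((18-m)/2).
Distribution: P(S=-18)=1/387420489, P(S=-16)=4/43046721, P(S=-14)=68/43046721, P(S=-12)=2176/129140163, P(S=-10)=5440/43046721, P(S=-8)=30464/43046721, P(S=-6)=396032/129140163, P(S=-4)=452608/43046721, P(S=-2)=1244672/43046721, P(S=0)=24893440/387420489, P(S=2)=4978688/43046721, P(S=4)=7241728/43046721, P(S=6)=25346048/129140163, P(S=8)=7798784/43046721, P(S=10)=5570560/43046721, P(S=12)=8912896/129140163, P(S=14)=1114112/43046721, P(S=16)=262144/43046721, P(S=18)=262144/387420489
E[|S_18|] = Σ_m |m|·P(S_18=m) = 269079674/43046721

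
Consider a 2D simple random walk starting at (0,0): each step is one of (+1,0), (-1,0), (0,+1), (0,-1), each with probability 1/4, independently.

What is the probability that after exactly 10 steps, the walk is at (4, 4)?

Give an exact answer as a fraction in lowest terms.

Answer: 315/131072

Derivation:
Let h be the number of horizontal steps (so 10-h are vertical). To end at (4,4) need (h+4)/2 right-steps and ((10-h)+4)/2 up-steps.
Sum over h with 4 ≤ h ≤ 6, h ≡ 0 (mod 2), 10-h ≡ 0 (mod 2):
h=4: C(10,4)·C(4,4)·C(6,5) = 210·1·6 = 1260
h=6: C(10,6)·C(6,5)·C(4,4) = 210·6·1 = 1260
Total favorable: 2520
Total paths: 4^10 = 1048576
P = 2520/1048576 = 315/131072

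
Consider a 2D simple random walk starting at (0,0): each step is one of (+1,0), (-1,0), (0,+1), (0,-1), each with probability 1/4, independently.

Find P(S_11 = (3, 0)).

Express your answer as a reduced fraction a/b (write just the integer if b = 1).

Let h be the number of horizontal steps (so 11-h are vertical). To end at (3,0) need (h+3)/2 right-steps and ((11-h)+0)/2 up-steps.
Sum over h with 3 ≤ h ≤ 11, h ≡ 1 (mod 2), 11-h ≡ 0 (mod 2):
h=3: C(11,3)·C(3,3)·C(8,4) = 165·1·70 = 11550
h=5: C(11,5)·C(5,4)·C(6,3) = 462·5·20 = 46200
h=7: C(11,7)·C(7,5)·C(4,2) = 330·21·6 = 41580
h=9: C(11,9)·C(9,6)·C(2,1) = 55·84·2 = 9240
h=11: C(11,11)·C(11,7)·C(0,0) = 1·330·1 = 330
Total favorable: 108900
Total paths: 4^11 = 4194304
P = 108900/4194304 = 27225/1048576

Answer: 27225/1048576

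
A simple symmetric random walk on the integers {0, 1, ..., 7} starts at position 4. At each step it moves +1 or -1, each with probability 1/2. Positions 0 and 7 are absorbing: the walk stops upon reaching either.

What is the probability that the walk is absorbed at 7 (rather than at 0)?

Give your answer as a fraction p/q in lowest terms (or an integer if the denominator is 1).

Answer: 4/7

Derivation:
Symmetric walk (p = 1/2): the harmonic-function argument gives P(hit 7 before 0 | start at 4) = a/N.
P = 4/7 = 4/7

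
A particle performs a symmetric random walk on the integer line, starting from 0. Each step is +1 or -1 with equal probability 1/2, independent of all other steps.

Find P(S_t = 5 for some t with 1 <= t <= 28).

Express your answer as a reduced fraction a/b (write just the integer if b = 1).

Count via complement. Let g(t,s) = #length-t paths at position s with S_1..S_t all ≠ 5.
g(t,s) = g(t-1,s-1) + g(t-1,s+1) for s ≠ 5; g(t,5) = 0.
t=0: g(0,0)=1
t=1: g(1,-1)=1 g(1,1)=1
t=2: g(2,-2)=1 g(2,0)=2 g(2,2)=1
t=3: g(3,-3)=1 g(3,-1)=3 g(3,1)=3 g(3,3)=1
t=4: g(4,-4)=1 g(4,-2)=4 g(4,0)=6 g(4,2)=4 g(4,4)=1
t=5: g(5,-5)=1 g(5,-3)=5 g(5,-1)=10 g(5,1)=10 g(5,3)=5
t=6: g(6,-6)=1 g(6,-4)=6 g(6,-2)=15 g(6,0)=20 g(6,2)=15 g(6,4)=5
t=7: g(7,-7)=1 g(7,-5)=7 g(7,-3)=21 g(7,-1)=35 g(7,1)=35 g(7,3)=20
t=8: g(8,-8)=1 g(8,-6)=8 g(8,-4)=28 g(8,-2)=56 g(8,0)=70 g(8,2)=55 g(8,4)=20
t=9: g(9,-9)=1 g(9,-7)=9 g(9,-5)=36 g(9,-3)=84 g(9,-1)=126 g(9,1)=125 g(9,3)=75
t=10: g(10,-10)=1 g(10,-8)=10 g(10,-6)=45 g(10,-4)=120 g(10,-2)=210 g(10,0)=251 g(10,2)=200 g(10,4)=75
t=11: g(11,-11)=1 g(11,-9)=11 g(11,-7)=55 g(11,-5)=165 g(11,-3)=330 g(11,-1)=461 g(11,1)=451 g(11,3)=275
t=12: g(12,-12)=1 g(12,-10)=12 g(12,-8)=66 g(12,-6)=220 g(12,-4)=495 g(12,-2)=791 g(12,0)=912 g(12,2)=726 g(12,4)=275
t=13: g(13,-13)=1 g(13,-11)=13 g(13,-9)=78 g(13,-7)=286 g(13,-5)=715 g(13,-3)=1286 g(13,-1)=1703 g(13,1)=1638 g(13,3)=1001
t=14: g(14,-14)=1 g(14,-12)=14 g(14,-10)=91 g(14,-8)=364 g(14,-6)=1001 g(14,-4)=2001 g(14,-2)=2989 g(14,0)=3341 g(14,2)=2639 g(14,4)=1001
t=15: g(15,-15)=1 g(15,-13)=15 g(15,-11)=105 g(15,-9)=455 g(15,-7)=1365 g(15,-5)=3002 g(15,-3)=4990 g(15,-1)=6330 g(15,1)=5980 g(15,3)=3640
t=16: g(16,-16)=1 g(16,-14)=16 g(16,-12)=120 g(16,-10)=560 g(16,-8)=1820 g(16,-6)=4367 g(16,-4)=7992 g(16,-2)=11320 g(16,0)=12310 g(16,2)=9620 g(16,4)=3640
t=17: g(17,-17)=1 g(17,-15)=17 g(17,-13)=136 g(17,-11)=680 g(17,-9)=2380 g(17,-7)=6187 g(17,-5)=12359 g(17,-3)=19312 g(17,-1)=23630 g(17,1)=21930 g(17,3)=13260
t=18: g(18,-18)=1 g(18,-16)=18 g(18,-14)=153 g(18,-12)=816 g(18,-10)=3060 g(18,-8)=8567 g(18,-6)=18546 g(18,-4)=31671 g(18,-2)=42942 g(18,0)=45560 g(18,2)=35190 g(18,4)=13260
t=19: g(19,-19)=1 g(19,-17)=19 g(19,-15)=171 g(19,-13)=969 g(19,-11)=3876 g(19,-9)=11627 g(19,-7)=27113 g(19,-5)=50217 g(19,-3)=74613 g(19,-1)=88502 g(19,1)=80750 g(19,3)=48450
t=20: g(20,-20)=1 g(20,-18)=20 g(20,-16)=190 g(20,-14)=1140 g(20,-12)=4845 g(20,-10)=15503 g(20,-8)=38740 g(20,-6)=77330 g(20,-4)=124830 g(20,-2)=163115 g(20,0)=169252 g(20,2)=129200 g(20,4)=48450
t=21: g(21,-21)=1 g(21,-19)=21 g(21,-17)=210 g(21,-15)=1330 g(21,-13)=5985 g(21,-11)=20348 g(21,-9)=54243 g(21,-7)=116070 g(21,-5)=202160 g(21,-3)=287945 g(21,-1)=332367 g(21,1)=298452 g(21,3)=177650
t=22: g(22,-22)=1 g(22,-20)=22 g(22,-18)=231 g(22,-16)=1540 g(22,-14)=7315 g(22,-12)=26333 g(22,-10)=74591 g(22,-8)=170313 g(22,-6)=318230 g(22,-4)=490105 g(22,-2)=620312 g(22,0)=630819 g(22,2)=476102 g(22,4)=177650
t=23: g(23,-23)=1 g(23,-21)=23 g(23,-19)=253 g(23,-17)=1771 g(23,-15)=8855 g(23,-13)=33648 g(23,-11)=100924 g(23,-9)=244904 g(23,-7)=488543 g(23,-5)=808335 g(23,-3)=1110417 g(23,-1)=1251131 g(23,1)=1106921 g(23,3)=653752
t=24: g(24,-24)=1 g(24,-22)=24 g(24,-20)=276 g(24,-18)=2024 g(24,-16)=10626 g(24,-14)=42503 g(24,-12)=134572 g(24,-10)=345828 g(24,-8)=733447 g(24,-6)=1296878 g(24,-4)=1918752 g(24,-2)=2361548 g(24,0)=2358052 g(24,2)=1760673 g(24,4)=653752
t=25: g(25,-25)=1 g(25,-23)=25 g(25,-21)=300 g(25,-19)=2300 g(25,-17)=12650 g(25,-15)=53129 g(25,-13)=177075 g(25,-11)=480400 g(25,-9)=1079275 g(25,-7)=2030325 g(25,-5)=3215630 g(25,-3)=4280300 g(25,-1)=4719600 g(25,1)=4118725 g(25,3)=2414425
t=26: g(26,-26)=1 g(26,-24)=26 g(26,-22)=325 g(26,-20)=2600 g(26,-18)=14950 g(26,-16)=65779 g(26,-14)=230204 g(26,-12)=657475 g(26,-10)=1559675 g(26,-8)=3109600 g(26,-6)=5245955 g(26,-4)=7495930 g(26,-2)=8999900 g(26,0)=8838325 g(26,2)=6533150 g(26,4)=2414425
t=27: g(27,-27)=1 g(27,-25)=27 g(27,-23)=351 g(27,-21)=2925 g(27,-19)=17550 g(27,-17)=80729 g(27,-15)=295983 g(27,-13)=887679 g(27,-11)=2217150 g(27,-9)=4669275 g(27,-7)=8355555 g(27,-5)=12741885 g(27,-3)=16495830 g(27,-1)=17838225 g(27,1)=15371475 g(27,3)=8947575
t=28: g(28,-28)=1 g(28,-26)=28 g(28,-24)=378 g(28,-22)=3276 g(28,-20)=20475 g(28,-18)=98279 g(28,-16)=376712 g(28,-14)=1183662 g(28,-12)=3104829 g(28,-10)=6886425 g(28,-8)=13024830 g(28,-6)=21097440 g(28,-4)=29237715 g(28,-2)=34334055 g(28,0)=33209700 g(28,2)=24319050 g(28,4)=8947575
Paths never hitting 5: Σ_s g(28,s) = 175844430
Paths hitting 5: 2^28 - 175844430 = 92591026
P = 92591026/268435456 = 46295513/134217728

Answer: 46295513/134217728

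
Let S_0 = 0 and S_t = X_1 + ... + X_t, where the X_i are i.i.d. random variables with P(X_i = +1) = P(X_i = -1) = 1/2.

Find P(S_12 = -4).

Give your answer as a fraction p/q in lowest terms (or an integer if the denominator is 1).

To reach position -4 after 12 steps: need 4 steps of +1 and 8 of -1.
Favorable paths: C(12,4) = 495
Total paths: 2^12 = 4096
P = 495/4096 = 495/4096

Answer: 495/4096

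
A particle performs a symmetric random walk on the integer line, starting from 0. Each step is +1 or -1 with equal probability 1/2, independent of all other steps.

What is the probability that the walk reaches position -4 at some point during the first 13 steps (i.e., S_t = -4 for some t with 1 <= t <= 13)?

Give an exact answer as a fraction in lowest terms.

Count via complement. Let g(t,s) = #length-t paths at position s with S_1..S_t all ≠ -4.
g(t,s) = g(t-1,s-1) + g(t-1,s+1) for s ≠ -4; g(t,-4) = 0.
t=0: g(0,0)=1
t=1: g(1,-1)=1 g(1,1)=1
t=2: g(2,-2)=1 g(2,0)=2 g(2,2)=1
t=3: g(3,-3)=1 g(3,-1)=3 g(3,1)=3 g(3,3)=1
t=4: g(4,-2)=4 g(4,0)=6 g(4,2)=4 g(4,4)=1
t=5: g(5,-3)=4 g(5,-1)=10 g(5,1)=10 g(5,3)=5 g(5,5)=1
t=6: g(6,-2)=14 g(6,0)=20 g(6,2)=15 g(6,4)=6 g(6,6)=1
t=7: g(7,-3)=14 g(7,-1)=34 g(7,1)=35 g(7,3)=21 g(7,5)=7 g(7,7)=1
t=8: g(8,-2)=48 g(8,0)=69 g(8,2)=56 g(8,4)=28 g(8,6)=8 g(8,8)=1
t=9: g(9,-3)=48 g(9,-1)=117 g(9,1)=125 g(9,3)=84 g(9,5)=36 g(9,7)=9 g(9,9)=1
t=10: g(10,-2)=165 g(10,0)=242 g(10,2)=209 g(10,4)=120 g(10,6)=45 g(10,8)=10 g(10,10)=1
t=11: g(11,-3)=165 g(11,-1)=407 g(11,1)=451 g(11,3)=329 g(11,5)=165 g(11,7)=55 g(11,9)=11 g(11,11)=1
t=12: g(12,-2)=572 g(12,0)=858 g(12,2)=780 g(12,4)=494 g(12,6)=220 g(12,8)=66 g(12,10)=12 g(12,12)=1
t=13: g(13,-3)=572 g(13,-1)=1430 g(13,1)=1638 g(13,3)=1274 g(13,5)=714 g(13,7)=286 g(13,9)=78 g(13,11)=13 g(13,13)=1
Paths never hitting -4: Σ_s g(13,s) = 6006
Paths hitting -4: 2^13 - 6006 = 2186
P = 2186/8192 = 1093/4096

Answer: 1093/4096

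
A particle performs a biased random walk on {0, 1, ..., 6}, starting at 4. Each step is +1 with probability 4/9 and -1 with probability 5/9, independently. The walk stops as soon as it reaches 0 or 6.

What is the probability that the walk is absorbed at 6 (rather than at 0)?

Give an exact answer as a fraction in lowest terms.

Biased walk: p = 4/9, q = 5/9, r = q/p = 5/4
Gambler's ruin: P(hit 6 before 0 | start at 4) = (1 - r^a)/(1 - r^N)
r^4 = 625/256; r^6 = 15625/4096
P = (1 - 625/256) / (1 - 15625/4096) = -369/256 / -11529/4096 = 656/1281

Answer: 656/1281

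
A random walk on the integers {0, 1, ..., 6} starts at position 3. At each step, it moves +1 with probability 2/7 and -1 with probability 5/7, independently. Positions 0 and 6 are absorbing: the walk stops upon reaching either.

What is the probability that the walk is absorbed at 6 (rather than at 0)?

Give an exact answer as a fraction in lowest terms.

Biased walk: p = 2/7, q = 5/7, r = q/p = 5/2
Gambler's ruin: P(hit 6 before 0 | start at 3) = (1 - r^a)/(1 - r^N)
r^3 = 125/8; r^6 = 15625/64
P = (1 - 125/8) / (1 - 15625/64) = -117/8 / -15561/64 = 8/133

Answer: 8/133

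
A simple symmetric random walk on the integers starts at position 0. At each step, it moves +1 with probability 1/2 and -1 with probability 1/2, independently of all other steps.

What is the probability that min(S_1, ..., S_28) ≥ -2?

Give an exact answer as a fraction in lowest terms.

Answer: 14375115/33554432

Derivation:
Let f(t,s) = #length-t paths at position s with S_1..S_t all ≥ -2.
f(t,s) = f(t-1,s-1) + f(t-1,s+1) for s ≥ -2; f(t,s) = 0 for s < -2.
t=0: f(0,0)=1
t=1: f(1,-1)=1 f(1,1)=1
t=2: f(2,-2)=1 f(2,0)=2 f(2,2)=1
t=3: f(3,-1)=3 f(3,1)=3 f(3,3)=1
t=4: f(4,-2)=3 f(4,0)=6 f(4,2)=4 f(4,4)=1
t=5: f(5,-1)=9 f(5,1)=10 f(5,3)=5 f(5,5)=1
t=6: f(6,-2)=9 f(6,0)=19 f(6,2)=15 f(6,4)=6 f(6,6)=1
t=7: f(7,-1)=28 f(7,1)=34 f(7,3)=21 f(7,5)=7 f(7,7)=1
t=8: f(8,-2)=28 f(8,0)=62 f(8,2)=55 f(8,4)=28 f(8,6)=8 f(8,8)=1
t=9: f(9,-1)=90 f(9,1)=117 f(9,3)=83 f(9,5)=36 f(9,7)=9 f(9,9)=1
t=10: f(10,-2)=90 f(10,0)=207 f(10,2)=200 f(10,4)=119 f(10,6)=45 f(10,8)=10 f(10,10)=1
t=11: f(11,-1)=297 f(11,1)=407 f(11,3)=319 f(11,5)=164 f(11,7)=55 f(11,9)=11 f(11,11)=1
t=12: f(12,-2)=297 f(12,0)=704 f(12,2)=726 f(12,4)=483 f(12,6)=219 f(12,8)=66 f(12,10)=12 f(12,12)=1
t=13: f(13,-1)=1001 f(13,1)=1430 f(13,3)=1209 f(13,5)=702 f(13,7)=285 f(13,9)=78 f(13,11)=13 f(13,13)=1
t=14: f(14,-2)=1001 f(14,0)=2431 f(14,2)=2639 f(14,4)=1911 f(14,6)=987 f(14,8)=363 f(14,10)=91 f(14,12)=14 f(14,14)=1
t=15: f(15,-1)=3432 f(15,1)=5070 f(15,3)=4550 f(15,5)=2898 f(15,7)=1350 f(15,9)=454 f(15,11)=105 f(15,13)=15 f(15,15)=1
t=16: f(16,-2)=3432 f(16,0)=8502 f(16,2)=9620 f(16,4)=7448 f(16,6)=4248 f(16,8)=1804 f(16,10)=559 f(16,12)=120 f(16,14)=16 f(16,16)=1
t=17: f(17,-1)=11934 f(17,1)=18122 f(17,3)=17068 f(17,5)=11696 f(17,7)=6052 f(17,9)=2363 f(17,11)=679 f(17,13)=136 f(17,15)=17 f(17,17)=1
t=18: f(18,-2)=11934 f(18,0)=30056 f(18,2)=35190 f(18,4)=28764 f(18,6)=17748 f(18,8)=8415 f(18,10)=3042 f(18,12)=815 f(18,14)=153 f(18,16)=18 f(18,18)=1
t=19: f(19,-1)=41990 f(19,1)=65246 f(19,3)=63954 f(19,5)=46512 f(19,7)=26163 f(19,9)=11457 f(19,11)=3857 f(19,13)=968 f(19,15)=171 f(19,17)=19 f(19,19)=1
t=20: f(20,-2)=41990 f(20,0)=107236 f(20,2)=129200 f(20,4)=110466 f(20,6)=72675 f(20,8)=37620 f(20,10)=15314 f(20,12)=4825 f(20,14)=1139 f(20,16)=190 f(20,18)=20 f(20,20)=1
t=21: f(21,-1)=149226 f(21,1)=236436 f(21,3)=239666 f(21,5)=183141 f(21,7)=110295 f(21,9)=52934 f(21,11)=20139 f(21,13)=5964 f(21,15)=1329 f(21,17)=210 f(21,19)=21 f(21,21)=1
t=22: f(22,-2)=149226 f(22,0)=385662 f(22,2)=476102 f(22,4)=422807 f(22,6)=293436 f(22,8)=163229 f(22,10)=73073 f(22,12)=26103 f(22,14)=7293 f(22,16)=1539 f(22,18)=231 f(22,20)=22 f(22,22)=1
t=23: f(23,-1)=534888 f(23,1)=861764 f(23,3)=898909 f(23,5)=716243 f(23,7)=456665 f(23,9)=236302 f(23,11)=99176 f(23,13)=33396 f(23,15)=8832 f(23,17)=1770 f(23,19)=253 f(23,21)=23 f(23,23)=1
t=24: f(24,-2)=534888 f(24,0)=1396652 f(24,2)=1760673 f(24,4)=1615152 f(24,6)=1172908 f(24,8)=692967 f(24,10)=335478 f(24,12)=132572 f(24,14)=42228 f(24,16)=10602 f(24,18)=2023 f(24,20)=276 f(24,22)=24 f(24,24)=1
t=25: f(25,-1)=1931540 f(25,1)=3157325 f(25,3)=3375825 f(25,5)=2788060 f(25,7)=1865875 f(25,9)=1028445 f(25,11)=468050 f(25,13)=174800 f(25,15)=52830 f(25,17)=12625 f(25,19)=2299 f(25,21)=300 f(25,23)=25 f(25,25)=1
t=26: f(26,-2)=1931540 f(26,0)=5088865 f(26,2)=6533150 f(26,4)=6163885 f(26,6)=4653935 f(26,8)=2894320 f(26,10)=1496495 f(26,12)=642850 f(26,14)=227630 f(26,16)=65455 f(26,18)=14924 f(26,20)=2599 f(26,22)=325 f(26,24)=26 f(26,26)=1
t=27: f(27,-1)=7020405 f(27,1)=11622015 f(27,3)=12697035 f(27,5)=10817820 f(27,7)=7548255 f(27,9)=4390815 f(27,11)=2139345 f(27,13)=870480 f(27,15)=293085 f(27,17)=80379 f(27,19)=17523 f(27,21)=2924 f(27,23)=351 f(27,25)=27 f(27,27)=1
t=28: f(28,-2)=7020405 f(28,0)=18642420 f(28,2)=24319050 f(28,4)=23514855 f(28,6)=18366075 f(28,8)=11939070 f(28,10)=6530160 f(28,12)=3009825 f(28,14)=1163565 f(28,16)=373464 f(28,18)=97902 f(28,20)=20447 f(28,22)=3275 f(28,24)=378 f(28,26)=28 f(28,28)=1
Σ_s f(28,s) = 115000920
P = 115000920/268435456 = 14375115/33554432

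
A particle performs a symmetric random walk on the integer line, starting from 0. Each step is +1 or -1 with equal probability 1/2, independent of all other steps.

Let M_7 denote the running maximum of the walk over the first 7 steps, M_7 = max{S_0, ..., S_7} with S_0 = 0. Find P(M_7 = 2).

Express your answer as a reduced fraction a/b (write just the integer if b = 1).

Let M_7 = max(S_0,...,S_7). Use the reflection principle: for j ≥ 1, #{paths with M_7 ≥ j} = #{S_7 ≥ j} + #{S_7 ≥ j+1}.
By reflection, #{M_7 ≥ 2} = #{S_7 ≥ 2} + #{S_7 ≥ 3} = 29 + 29 = 58.
#{M_7 ≥ 3} = #{S_7 ≥ 3} + #{S_7 ≥ 4} = 29 + 8 = 37.
#{M_7 = 2} = 58 - 37 = 21.
P(M_7 = 2) = 21/128 = 21/128

Answer: 21/128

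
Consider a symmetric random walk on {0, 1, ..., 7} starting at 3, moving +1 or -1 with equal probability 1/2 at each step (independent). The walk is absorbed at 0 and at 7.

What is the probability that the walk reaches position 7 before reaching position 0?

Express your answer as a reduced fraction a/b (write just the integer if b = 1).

Answer: 3/7

Derivation:
Symmetric walk (p = 1/2): the harmonic-function argument gives P(hit 7 before 0 | start at 3) = a/N.
P = 3/7 = 3/7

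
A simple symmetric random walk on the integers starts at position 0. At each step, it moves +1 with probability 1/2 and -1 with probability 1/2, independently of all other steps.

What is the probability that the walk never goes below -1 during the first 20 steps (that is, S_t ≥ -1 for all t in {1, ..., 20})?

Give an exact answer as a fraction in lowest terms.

Answer: 88179/262144

Derivation:
Let f(t,s) = #length-t paths at position s with S_1..S_t all ≥ -1.
f(t,s) = f(t-1,s-1) + f(t-1,s+1) for s ≥ -1; f(t,s) = 0 for s < -1.
t=0: f(0,0)=1
t=1: f(1,-1)=1 f(1,1)=1
t=2: f(2,0)=2 f(2,2)=1
t=3: f(3,-1)=2 f(3,1)=3 f(3,3)=1
t=4: f(4,0)=5 f(4,2)=4 f(4,4)=1
t=5: f(5,-1)=5 f(5,1)=9 f(5,3)=5 f(5,5)=1
t=6: f(6,0)=14 f(6,2)=14 f(6,4)=6 f(6,6)=1
t=7: f(7,-1)=14 f(7,1)=28 f(7,3)=20 f(7,5)=7 f(7,7)=1
t=8: f(8,0)=42 f(8,2)=48 f(8,4)=27 f(8,6)=8 f(8,8)=1
t=9: f(9,-1)=42 f(9,1)=90 f(9,3)=75 f(9,5)=35 f(9,7)=9 f(9,9)=1
t=10: f(10,0)=132 f(10,2)=165 f(10,4)=110 f(10,6)=44 f(10,8)=10 f(10,10)=1
t=11: f(11,-1)=132 f(11,1)=297 f(11,3)=275 f(11,5)=154 f(11,7)=54 f(11,9)=11 f(11,11)=1
t=12: f(12,0)=429 f(12,2)=572 f(12,4)=429 f(12,6)=208 f(12,8)=65 f(12,10)=12 f(12,12)=1
t=13: f(13,-1)=429 f(13,1)=1001 f(13,3)=1001 f(13,5)=637 f(13,7)=273 f(13,9)=77 f(13,11)=13 f(13,13)=1
t=14: f(14,0)=1430 f(14,2)=2002 f(14,4)=1638 f(14,6)=910 f(14,8)=350 f(14,10)=90 f(14,12)=14 f(14,14)=1
t=15: f(15,-1)=1430 f(15,1)=3432 f(15,3)=3640 f(15,5)=2548 f(15,7)=1260 f(15,9)=440 f(15,11)=104 f(15,13)=15 f(15,15)=1
t=16: f(16,0)=4862 f(16,2)=7072 f(16,4)=6188 f(16,6)=3808 f(16,8)=1700 f(16,10)=544 f(16,12)=119 f(16,14)=16 f(16,16)=1
t=17: f(17,-1)=4862 f(17,1)=11934 f(17,3)=13260 f(17,5)=9996 f(17,7)=5508 f(17,9)=2244 f(17,11)=663 f(17,13)=135 f(17,15)=17 f(17,17)=1
t=18: f(18,0)=16796 f(18,2)=25194 f(18,4)=23256 f(18,6)=15504 f(18,8)=7752 f(18,10)=2907 f(18,12)=798 f(18,14)=152 f(18,16)=18 f(18,18)=1
t=19: f(19,-1)=16796 f(19,1)=41990 f(19,3)=48450 f(19,5)=38760 f(19,7)=23256 f(19,9)=10659 f(19,11)=3705 f(19,13)=950 f(19,15)=170 f(19,17)=19 f(19,19)=1
t=20: f(20,0)=58786 f(20,2)=90440 f(20,4)=87210 f(20,6)=62016 f(20,8)=33915 f(20,10)=14364 f(20,12)=4655 f(20,14)=1120 f(20,16)=189 f(20,18)=20 f(20,20)=1
Σ_s f(20,s) = 352716
P = 352716/1048576 = 88179/262144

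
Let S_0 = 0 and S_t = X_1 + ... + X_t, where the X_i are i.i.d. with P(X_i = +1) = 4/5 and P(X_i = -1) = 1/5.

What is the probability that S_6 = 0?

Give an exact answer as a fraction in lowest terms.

To be at 0 after 6 steps: need exactly 3 steps of +1 and 3 of -1.
Number of such sequences: C(6,3) = 20
Each has probability (4/5)^3 · (1/5)^3 = 64/15625
P = 20 · 64/15625 = 256/3125

Answer: 256/3125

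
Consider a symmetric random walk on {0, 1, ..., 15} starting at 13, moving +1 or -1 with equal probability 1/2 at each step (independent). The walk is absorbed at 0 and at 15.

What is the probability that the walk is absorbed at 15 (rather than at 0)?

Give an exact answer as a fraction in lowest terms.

Symmetric walk (p = 1/2): the harmonic-function argument gives P(hit 15 before 0 | start at 13) = a/N.
P = 13/15 = 13/15

Answer: 13/15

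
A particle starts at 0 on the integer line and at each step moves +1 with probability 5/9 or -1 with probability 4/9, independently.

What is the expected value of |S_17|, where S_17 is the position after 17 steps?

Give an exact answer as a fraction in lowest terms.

S_17 takes values m ≡ 1 (mod 2) with |m| ≤ 17; P(S_17=m) = C(17,(17+m)/2) · (5/9)^((17+m)/2) · (4/9)^((17-m)/2).
Distribution: P(S=-17)=17179869184/16677181699666569, P(S=-15)=365072220160/16677181699666569, P(S=-13)=3650722201600/16677181699666569, P(S=-11)=22817013760000/16677181699666569, P(S=-9)=99824435200000/16677181699666569, P(S=-7)=324429414400000/16677181699666569, P(S=-5)=811073536000000/16677181699666569, P(S=-3)=1593180160000000/16677181699666569, P(S=-1)=2489344000000000/16677181699666569, P(S=1)=3111680000000000/16677181699666569, P(S=3)=3111680000000000/16677181699666569, P(S=5)=2475200000000000/16677181699666569, P(S=7)=1547000000000000/16677181699666569, P(S=9)=743750000000000/16677181699666569, P(S=11)=265625000000000/16677181699666569, P(S=13)=66406250000000/16677181699666569, P(S=15)=10375976562500/16677181699666569, P(S=17)=762939453125/16677181699666569
E[|S_17|] = Σ_m |m|·P(S_17=m) = 2262856612140739/617673396283947

Answer: 2262856612140739/617673396283947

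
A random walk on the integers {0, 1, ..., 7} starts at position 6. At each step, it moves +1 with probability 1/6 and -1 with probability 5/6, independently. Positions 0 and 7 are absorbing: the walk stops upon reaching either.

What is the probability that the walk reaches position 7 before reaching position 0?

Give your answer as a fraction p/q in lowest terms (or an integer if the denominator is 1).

Biased walk: p = 1/6, q = 5/6, r = q/p = 5
Gambler's ruin: P(hit 7 before 0 | start at 6) = (1 - r^a)/(1 - r^N)
r^6 = 15625; r^7 = 78125
P = (1 - 15625) / (1 - 78125) = -15624 / -78124 = 3906/19531

Answer: 3906/19531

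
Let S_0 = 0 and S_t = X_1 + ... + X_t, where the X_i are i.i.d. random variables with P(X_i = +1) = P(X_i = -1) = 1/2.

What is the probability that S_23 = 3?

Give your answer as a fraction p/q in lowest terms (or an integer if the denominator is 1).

Answer: 572033/4194304

Derivation:
To reach position 3 after 23 steps: need 13 steps of +1 and 10 of -1.
Favorable paths: C(23,13) = 1144066
Total paths: 2^23 = 8388608
P = 1144066/8388608 = 572033/4194304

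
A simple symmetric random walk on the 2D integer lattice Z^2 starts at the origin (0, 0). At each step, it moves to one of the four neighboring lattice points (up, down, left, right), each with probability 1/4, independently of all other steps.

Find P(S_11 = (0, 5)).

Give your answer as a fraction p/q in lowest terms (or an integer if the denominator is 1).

Answer: 27225/4194304

Derivation:
Let h be the number of horizontal steps (so 11-h are vertical). To end at (0,5) need (h+0)/2 right-steps and ((11-h)+5)/2 up-steps.
Sum over h with 0 ≤ h ≤ 6, h ≡ 0 (mod 2), 11-h ≡ 1 (mod 2):
h=0: C(11,0)·C(0,0)·C(11,8) = 1·1·165 = 165
h=2: C(11,2)·C(2,1)·C(9,7) = 55·2·36 = 3960
h=4: C(11,4)·C(4,2)·C(7,6) = 330·6·7 = 13860
h=6: C(11,6)·C(6,3)·C(5,5) = 462·20·1 = 9240
Total favorable: 27225
Total paths: 4^11 = 4194304
P = 27225/4194304 = 27225/4194304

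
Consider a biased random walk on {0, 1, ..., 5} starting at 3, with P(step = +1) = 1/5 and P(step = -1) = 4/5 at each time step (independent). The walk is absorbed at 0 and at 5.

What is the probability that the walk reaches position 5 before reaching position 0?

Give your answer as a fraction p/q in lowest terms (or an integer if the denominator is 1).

Answer: 21/341

Derivation:
Biased walk: p = 1/5, q = 4/5, r = q/p = 4
Gambler's ruin: P(hit 5 before 0 | start at 3) = (1 - r^a)/(1 - r^N)
r^3 = 64; r^5 = 1024
P = (1 - 64) / (1 - 1024) = -63 / -1023 = 21/341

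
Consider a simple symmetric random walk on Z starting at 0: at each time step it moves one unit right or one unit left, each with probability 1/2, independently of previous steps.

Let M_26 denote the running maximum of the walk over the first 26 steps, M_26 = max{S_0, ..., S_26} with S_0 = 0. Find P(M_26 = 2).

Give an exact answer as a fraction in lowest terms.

Answer: 2414425/16777216

Derivation:
Let M_26 = max(S_0,...,S_26). Use the reflection principle: for j ≥ 1, #{paths with M_26 ≥ j} = #{S_26 ≥ j} + #{S_26 ≥ j+1}.
By reflection, #{M_26 ≥ 2} = #{S_26 ≥ 2} + #{S_26 ≥ 3} = 28354132 + 18696432 = 47050564.
#{M_26 ≥ 3} = #{S_26 ≥ 3} + #{S_26 ≥ 4} = 18696432 + 18696432 = 37392864.
#{M_26 = 2} = 47050564 - 37392864 = 9657700.
P(M_26 = 2) = 9657700/67108864 = 2414425/16777216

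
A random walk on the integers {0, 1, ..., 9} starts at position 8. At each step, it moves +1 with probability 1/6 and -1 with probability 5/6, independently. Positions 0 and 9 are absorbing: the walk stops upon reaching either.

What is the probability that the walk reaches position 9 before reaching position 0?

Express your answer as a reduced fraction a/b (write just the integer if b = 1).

Biased walk: p = 1/6, q = 5/6, r = q/p = 5
Gambler's ruin: P(hit 9 before 0 | start at 8) = (1 - r^a)/(1 - r^N)
r^8 = 390625; r^9 = 1953125
P = (1 - 390625) / (1 - 1953125) = -390624 / -1953124 = 97656/488281

Answer: 97656/488281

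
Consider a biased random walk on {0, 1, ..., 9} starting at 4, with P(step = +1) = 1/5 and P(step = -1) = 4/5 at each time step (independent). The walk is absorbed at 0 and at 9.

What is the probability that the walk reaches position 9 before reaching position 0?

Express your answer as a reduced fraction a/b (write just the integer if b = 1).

Biased walk: p = 1/5, q = 4/5, r = q/p = 4
Gambler's ruin: P(hit 9 before 0 | start at 4) = (1 - r^a)/(1 - r^N)
r^4 = 256; r^9 = 262144
P = (1 - 256) / (1 - 262144) = -255 / -262143 = 85/87381

Answer: 85/87381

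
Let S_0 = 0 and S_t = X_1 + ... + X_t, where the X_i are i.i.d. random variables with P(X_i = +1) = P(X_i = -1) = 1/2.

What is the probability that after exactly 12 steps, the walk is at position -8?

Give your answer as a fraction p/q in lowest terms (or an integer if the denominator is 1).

Answer: 33/2048

Derivation:
To reach position -8 after 12 steps: need 2 steps of +1 and 10 of -1.
Favorable paths: C(12,2) = 66
Total paths: 2^12 = 4096
P = 66/4096 = 33/2048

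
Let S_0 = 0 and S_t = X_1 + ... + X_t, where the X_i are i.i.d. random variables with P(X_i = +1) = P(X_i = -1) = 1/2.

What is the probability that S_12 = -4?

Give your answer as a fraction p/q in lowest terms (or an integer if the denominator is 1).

Answer: 495/4096

Derivation:
To reach position -4 after 12 steps: need 4 steps of +1 and 8 of -1.
Favorable paths: C(12,4) = 495
Total paths: 2^12 = 4096
P = 495/4096 = 495/4096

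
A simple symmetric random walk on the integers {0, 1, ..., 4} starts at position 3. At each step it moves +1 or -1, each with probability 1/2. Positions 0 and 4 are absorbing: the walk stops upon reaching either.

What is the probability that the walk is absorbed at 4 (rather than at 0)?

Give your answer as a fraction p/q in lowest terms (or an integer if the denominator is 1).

Answer: 3/4

Derivation:
Symmetric walk (p = 1/2): the harmonic-function argument gives P(hit 4 before 0 | start at 3) = a/N.
P = 3/4 = 3/4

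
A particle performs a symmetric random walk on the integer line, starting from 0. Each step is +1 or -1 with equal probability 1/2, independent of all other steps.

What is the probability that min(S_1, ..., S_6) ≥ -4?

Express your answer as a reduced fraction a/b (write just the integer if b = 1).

Let f(t,s) = #length-t paths at position s with S_1..S_t all ≥ -4.
f(t,s) = f(t-1,s-1) + f(t-1,s+1) for s ≥ -4; f(t,s) = 0 for s < -4.
t=0: f(0,0)=1
t=1: f(1,-1)=1 f(1,1)=1
t=2: f(2,-2)=1 f(2,0)=2 f(2,2)=1
t=3: f(3,-3)=1 f(3,-1)=3 f(3,1)=3 f(3,3)=1
t=4: f(4,-4)=1 f(4,-2)=4 f(4,0)=6 f(4,2)=4 f(4,4)=1
t=5: f(5,-3)=5 f(5,-1)=10 f(5,1)=10 f(5,3)=5 f(5,5)=1
t=6: f(6,-4)=5 f(6,-2)=15 f(6,0)=20 f(6,2)=15 f(6,4)=6 f(6,6)=1
Σ_s f(6,s) = 62
P = 62/64 = 31/32

Answer: 31/32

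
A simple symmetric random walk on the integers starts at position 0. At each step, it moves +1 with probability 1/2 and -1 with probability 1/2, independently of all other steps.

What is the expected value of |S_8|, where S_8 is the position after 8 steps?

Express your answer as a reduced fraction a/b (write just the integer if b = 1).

Answer: 35/16

Derivation:
S_8 takes values m ≡ 0 (mod 2) with |m| ≤ 8; P(S_8=m) = C(8,(8+m)/2)/2^8.
Total paths: 2^8 = 256
Distribution: P(S=-8)=1/256, P(S=-6)=8/256, P(S=-4)=28/256, P(S=-2)=56/256, P(S=0)=70/256, P(S=2)=56/256, P(S=4)=28/256, P(S=6)=8/256, P(S=8)=1/256
E[|S_8|] = Σ_m |m|·P(S_8=m) = 560/256 = 35/16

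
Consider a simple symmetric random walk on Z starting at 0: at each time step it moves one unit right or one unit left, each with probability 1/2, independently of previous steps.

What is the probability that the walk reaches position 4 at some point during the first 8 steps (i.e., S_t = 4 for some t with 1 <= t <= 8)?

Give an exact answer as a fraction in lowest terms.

Count via complement. Let g(t,s) = #length-t paths at position s with S_1..S_t all ≠ 4.
g(t,s) = g(t-1,s-1) + g(t-1,s+1) for s ≠ 4; g(t,4) = 0.
t=0: g(0,0)=1
t=1: g(1,-1)=1 g(1,1)=1
t=2: g(2,-2)=1 g(2,0)=2 g(2,2)=1
t=3: g(3,-3)=1 g(3,-1)=3 g(3,1)=3 g(3,3)=1
t=4: g(4,-4)=1 g(4,-2)=4 g(4,0)=6 g(4,2)=4
t=5: g(5,-5)=1 g(5,-3)=5 g(5,-1)=10 g(5,1)=10 g(5,3)=4
t=6: g(6,-6)=1 g(6,-4)=6 g(6,-2)=15 g(6,0)=20 g(6,2)=14
t=7: g(7,-7)=1 g(7,-5)=7 g(7,-3)=21 g(7,-1)=35 g(7,1)=34 g(7,3)=14
t=8: g(8,-8)=1 g(8,-6)=8 g(8,-4)=28 g(8,-2)=56 g(8,0)=69 g(8,2)=48
Paths never hitting 4: Σ_s g(8,s) = 210
Paths hitting 4: 2^8 - 210 = 46
P = 46/256 = 23/128

Answer: 23/128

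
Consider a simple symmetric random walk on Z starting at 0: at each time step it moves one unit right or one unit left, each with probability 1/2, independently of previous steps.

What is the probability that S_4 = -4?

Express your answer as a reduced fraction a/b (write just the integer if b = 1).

Answer: 1/16

Derivation:
To reach position -4 after 4 steps: need 0 steps of +1 and 4 of -1.
Favorable paths: C(4,0) = 1
Total paths: 2^4 = 16
P = 1/16 = 1/16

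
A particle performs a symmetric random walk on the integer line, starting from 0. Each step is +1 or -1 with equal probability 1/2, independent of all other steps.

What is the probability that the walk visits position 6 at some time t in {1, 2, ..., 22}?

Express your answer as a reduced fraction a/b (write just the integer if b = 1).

Answer: 440485/2097152

Derivation:
Count via complement. Let g(t,s) = #length-t paths at position s with S_1..S_t all ≠ 6.
g(t,s) = g(t-1,s-1) + g(t-1,s+1) for s ≠ 6; g(t,6) = 0.
t=0: g(0,0)=1
t=1: g(1,-1)=1 g(1,1)=1
t=2: g(2,-2)=1 g(2,0)=2 g(2,2)=1
t=3: g(3,-3)=1 g(3,-1)=3 g(3,1)=3 g(3,3)=1
t=4: g(4,-4)=1 g(4,-2)=4 g(4,0)=6 g(4,2)=4 g(4,4)=1
t=5: g(5,-5)=1 g(5,-3)=5 g(5,-1)=10 g(5,1)=10 g(5,3)=5 g(5,5)=1
t=6: g(6,-6)=1 g(6,-4)=6 g(6,-2)=15 g(6,0)=20 g(6,2)=15 g(6,4)=6
t=7: g(7,-7)=1 g(7,-5)=7 g(7,-3)=21 g(7,-1)=35 g(7,1)=35 g(7,3)=21 g(7,5)=6
t=8: g(8,-8)=1 g(8,-6)=8 g(8,-4)=28 g(8,-2)=56 g(8,0)=70 g(8,2)=56 g(8,4)=27
t=9: g(9,-9)=1 g(9,-7)=9 g(9,-5)=36 g(9,-3)=84 g(9,-1)=126 g(9,1)=126 g(9,3)=83 g(9,5)=27
t=10: g(10,-10)=1 g(10,-8)=10 g(10,-6)=45 g(10,-4)=120 g(10,-2)=210 g(10,0)=252 g(10,2)=209 g(10,4)=110
t=11: g(11,-11)=1 g(11,-9)=11 g(11,-7)=55 g(11,-5)=165 g(11,-3)=330 g(11,-1)=462 g(11,1)=461 g(11,3)=319 g(11,5)=110
t=12: g(12,-12)=1 g(12,-10)=12 g(12,-8)=66 g(12,-6)=220 g(12,-4)=495 g(12,-2)=792 g(12,0)=923 g(12,2)=780 g(12,4)=429
t=13: g(13,-13)=1 g(13,-11)=13 g(13,-9)=78 g(13,-7)=286 g(13,-5)=715 g(13,-3)=1287 g(13,-1)=1715 g(13,1)=1703 g(13,3)=1209 g(13,5)=429
t=14: g(14,-14)=1 g(14,-12)=14 g(14,-10)=91 g(14,-8)=364 g(14,-6)=1001 g(14,-4)=2002 g(14,-2)=3002 g(14,0)=3418 g(14,2)=2912 g(14,4)=1638
t=15: g(15,-15)=1 g(15,-13)=15 g(15,-11)=105 g(15,-9)=455 g(15,-7)=1365 g(15,-5)=3003 g(15,-3)=5004 g(15,-1)=6420 g(15,1)=6330 g(15,3)=4550 g(15,5)=1638
t=16: g(16,-16)=1 g(16,-14)=16 g(16,-12)=120 g(16,-10)=560 g(16,-8)=1820 g(16,-6)=4368 g(16,-4)=8007 g(16,-2)=11424 g(16,0)=12750 g(16,2)=10880 g(16,4)=6188
t=17: g(17,-17)=1 g(17,-15)=17 g(17,-13)=136 g(17,-11)=680 g(17,-9)=2380 g(17,-7)=6188 g(17,-5)=12375 g(17,-3)=19431 g(17,-1)=24174 g(17,1)=23630 g(17,3)=17068 g(17,5)=6188
t=18: g(18,-18)=1 g(18,-16)=18 g(18,-14)=153 g(18,-12)=816 g(18,-10)=3060 g(18,-8)=8568 g(18,-6)=18563 g(18,-4)=31806 g(18,-2)=43605 g(18,0)=47804 g(18,2)=40698 g(18,4)=23256
t=19: g(19,-19)=1 g(19,-17)=19 g(19,-15)=171 g(19,-13)=969 g(19,-11)=3876 g(19,-9)=11628 g(19,-7)=27131 g(19,-5)=50369 g(19,-3)=75411 g(19,-1)=91409 g(19,1)=88502 g(19,3)=63954 g(19,5)=23256
t=20: g(20,-20)=1 g(20,-18)=20 g(20,-16)=190 g(20,-14)=1140 g(20,-12)=4845 g(20,-10)=15504 g(20,-8)=38759 g(20,-6)=77500 g(20,-4)=125780 g(20,-2)=166820 g(20,0)=179911 g(20,2)=152456 g(20,4)=87210
t=21: g(21,-21)=1 g(21,-19)=21 g(21,-17)=210 g(21,-15)=1330 g(21,-13)=5985 g(21,-11)=20349 g(21,-9)=54263 g(21,-7)=116259 g(21,-5)=203280 g(21,-3)=292600 g(21,-1)=346731 g(21,1)=332367 g(21,3)=239666 g(21,5)=87210
t=22: g(22,-22)=1 g(22,-20)=22 g(22,-18)=231 g(22,-16)=1540 g(22,-14)=7315 g(22,-12)=26334 g(22,-10)=74612 g(22,-8)=170522 g(22,-6)=319539 g(22,-4)=495880 g(22,-2)=639331 g(22,0)=679098 g(22,2)=572033 g(22,4)=326876
Paths never hitting 6: Σ_s g(22,s) = 3313334
Paths hitting 6: 2^22 - 3313334 = 880970
P = 880970/4194304 = 440485/2097152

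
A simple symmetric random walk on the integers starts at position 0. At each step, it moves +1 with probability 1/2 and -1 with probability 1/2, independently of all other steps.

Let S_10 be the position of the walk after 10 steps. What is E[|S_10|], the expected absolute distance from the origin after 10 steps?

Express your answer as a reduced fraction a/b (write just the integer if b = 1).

S_10 takes values m ≡ 0 (mod 2) with |m| ≤ 10; P(S_10=m) = C(10,(10+m)/2)/2^10.
Total paths: 2^10 = 1024
Distribution: P(S=-10)=1/1024, P(S=-8)=10/1024, P(S=-6)=45/1024, P(S=-4)=120/1024, P(S=-2)=210/1024, P(S=0)=252/1024, P(S=2)=210/1024, P(S=4)=120/1024, P(S=6)=45/1024, P(S=8)=10/1024, P(S=10)=1/1024
E[|S_10|] = Σ_m |m|·P(S_10=m) = 2520/1024 = 315/128

Answer: 315/128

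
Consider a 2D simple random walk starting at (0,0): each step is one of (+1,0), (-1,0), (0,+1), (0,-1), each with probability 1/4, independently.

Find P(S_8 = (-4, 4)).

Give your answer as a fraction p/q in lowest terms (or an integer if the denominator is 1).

Let h be the number of horizontal steps (so 8-h are vertical). To end at (-4,4) need (h-4)/2 right-steps and ((8-h)+4)/2 up-steps.
Sum over h with 4 ≤ h ≤ 4, h ≡ 0 (mod 2), 8-h ≡ 0 (mod 2):
h=4: C(8,4)·C(4,0)·C(4,4) = 70·1·1 = 70
Total favorable: 70
Total paths: 4^8 = 65536
P = 70/65536 = 35/32768

Answer: 35/32768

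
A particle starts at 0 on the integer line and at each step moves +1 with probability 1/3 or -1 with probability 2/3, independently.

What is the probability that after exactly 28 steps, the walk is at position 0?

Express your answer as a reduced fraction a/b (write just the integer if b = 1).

Answer: 24343347200/847288609443

Derivation:
To be at 0 after 28 steps: need exactly 14 steps of +1 and 14 of -1.
Number of such sequences: C(28,14) = 40116600
Each has probability (1/3)^14 · (2/3)^14 = 16384/22876792454961
P = 40116600 · 16384/22876792454961 = 24343347200/847288609443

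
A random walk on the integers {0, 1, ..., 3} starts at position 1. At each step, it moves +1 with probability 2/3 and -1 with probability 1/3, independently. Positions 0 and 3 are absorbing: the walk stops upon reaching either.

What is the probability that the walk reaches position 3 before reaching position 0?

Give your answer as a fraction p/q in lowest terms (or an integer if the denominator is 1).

Answer: 4/7

Derivation:
Biased walk: p = 2/3, q = 1/3, r = q/p = 1/2
Gambler's ruin: P(hit 3 before 0 | start at 1) = (1 - r^a)/(1 - r^N)
r^1 = 1/2; r^3 = 1/8
P = (1 - 1/2) / (1 - 1/8) = 1/2 / 7/8 = 4/7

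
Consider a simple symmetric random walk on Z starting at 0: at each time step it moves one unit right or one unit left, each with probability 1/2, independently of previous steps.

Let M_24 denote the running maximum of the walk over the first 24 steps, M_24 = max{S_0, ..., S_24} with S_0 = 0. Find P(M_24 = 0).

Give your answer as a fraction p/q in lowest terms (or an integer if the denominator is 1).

Let M_24 = max(S_0,...,S_24). Use the reflection principle: for j ≥ 1, #{paths with M_24 ≥ j} = #{S_24 ≥ j} + #{S_24 ≥ j+1}.
P(M_24 ≥ 0) = 1 since S_0 = 0, so #{M_24 ≥ 0} = 16777216.
#{M_24 ≥ 1} = #{S_24 ≥ 1} + #{S_24 ≥ 2} = 7036530 + 7036530 = 14073060.
#{M_24 = 0} = 16777216 - 14073060 = 2704156.
P(M_24 = 0) = 2704156/16777216 = 676039/4194304

Answer: 676039/4194304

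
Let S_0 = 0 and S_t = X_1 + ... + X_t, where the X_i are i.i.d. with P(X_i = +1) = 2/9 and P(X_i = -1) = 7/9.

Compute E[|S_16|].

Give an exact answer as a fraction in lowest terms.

S_16 takes values m ≡ 0 (mod 2) with |m| ≤ 16; P(S_16=m) = C(16,(16+m)/2) · (2/9)^((16+m)/2) · (7/9)^((16-m)/2).
Distribution: P(S=-16)=33232930569601/1853020188851841, P(S=-14)=151921968318176/1853020188851841, P(S=-12)=108515691655840/617673396283947, P(S=-10)=434062766623360/1853020188851841, P(S=-8)=403058283293120/1853020188851841, P(S=-6)=92127607609856/617673396283947, P(S=-4)=144771954815488/1853020188851841, P(S=-2)=59090593802240/1853020188851841, P(S=0)=2110378350080/205891132094649, P(S=2)=4823721943040/1853020188851841, P(S=4)=964744388608/1853020188851841, P(S=6)=50116591616/617673396283947, P(S=8)=17898782720/1853020188851841, P(S=10)=1573519360/1853020188851841, P(S=12)=32112640/617673396283947, P(S=14)=3670016/1853020188851841, P(S=16)=65536/1853020188851841
E[|S_16|] = Σ_m |m|·P(S_16=m) = 5500142625209840/617673396283947

Answer: 5500142625209840/617673396283947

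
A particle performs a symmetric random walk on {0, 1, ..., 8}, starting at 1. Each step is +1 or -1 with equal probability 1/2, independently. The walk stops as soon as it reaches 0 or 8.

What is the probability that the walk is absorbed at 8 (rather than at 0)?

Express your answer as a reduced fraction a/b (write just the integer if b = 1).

Answer: 1/8

Derivation:
Symmetric walk (p = 1/2): the harmonic-function argument gives P(hit 8 before 0 | start at 1) = a/N.
P = 1/8 = 1/8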